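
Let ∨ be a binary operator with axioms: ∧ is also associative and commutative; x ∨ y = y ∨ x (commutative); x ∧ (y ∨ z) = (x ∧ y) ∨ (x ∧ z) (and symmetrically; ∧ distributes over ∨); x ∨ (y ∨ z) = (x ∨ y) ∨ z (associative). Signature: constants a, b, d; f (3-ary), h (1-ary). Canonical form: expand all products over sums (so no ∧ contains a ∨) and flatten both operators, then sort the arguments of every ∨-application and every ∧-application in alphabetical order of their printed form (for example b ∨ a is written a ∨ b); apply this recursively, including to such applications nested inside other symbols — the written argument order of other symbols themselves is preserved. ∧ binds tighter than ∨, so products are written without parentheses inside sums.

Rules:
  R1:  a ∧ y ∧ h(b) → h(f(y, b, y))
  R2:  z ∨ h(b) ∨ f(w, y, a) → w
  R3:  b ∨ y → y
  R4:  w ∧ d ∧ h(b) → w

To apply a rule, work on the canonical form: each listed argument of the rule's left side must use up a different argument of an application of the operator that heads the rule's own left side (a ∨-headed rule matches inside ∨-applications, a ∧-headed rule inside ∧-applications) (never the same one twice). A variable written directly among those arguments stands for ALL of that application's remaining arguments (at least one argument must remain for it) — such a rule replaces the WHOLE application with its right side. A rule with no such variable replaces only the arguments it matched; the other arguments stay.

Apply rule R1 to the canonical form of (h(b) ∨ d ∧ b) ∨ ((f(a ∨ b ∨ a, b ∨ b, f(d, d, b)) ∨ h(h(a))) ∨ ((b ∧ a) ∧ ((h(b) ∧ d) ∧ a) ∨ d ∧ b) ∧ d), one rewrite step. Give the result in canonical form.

Canonical form:  a ∧ a ∧ b ∧ d ∧ d ∧ h(b) ∨ b ∧ d ∨ b ∧ d ∧ d ∨ f(a ∨ a ∨ b, b ∨ b, f(d, d, b)) ∨ h(b) ∨ h(h(a))
Apply R1:  consuming a, h(b);  y := a ∧ b ∧ d ∧ d
Every leftover argument binds to the variable; the entire application is replaced.
Giving:  b ∧ d ∨ b ∧ d ∧ d ∨ f(a ∨ a ∨ b, b ∨ b, f(d, d, b)) ∨ h(b) ∨ h(f(a ∧ b ∧ d ∧ d, b, a ∧ b ∧ d ∧ d)) ∨ h(h(a))

Answer: b ∧ d ∨ b ∧ d ∧ d ∨ f(a ∨ a ∨ b, b ∨ b, f(d, d, b)) ∨ h(b) ∨ h(f(a ∧ b ∧ d ∧ d, b, a ∧ b ∧ d ∧ d)) ∨ h(h(a))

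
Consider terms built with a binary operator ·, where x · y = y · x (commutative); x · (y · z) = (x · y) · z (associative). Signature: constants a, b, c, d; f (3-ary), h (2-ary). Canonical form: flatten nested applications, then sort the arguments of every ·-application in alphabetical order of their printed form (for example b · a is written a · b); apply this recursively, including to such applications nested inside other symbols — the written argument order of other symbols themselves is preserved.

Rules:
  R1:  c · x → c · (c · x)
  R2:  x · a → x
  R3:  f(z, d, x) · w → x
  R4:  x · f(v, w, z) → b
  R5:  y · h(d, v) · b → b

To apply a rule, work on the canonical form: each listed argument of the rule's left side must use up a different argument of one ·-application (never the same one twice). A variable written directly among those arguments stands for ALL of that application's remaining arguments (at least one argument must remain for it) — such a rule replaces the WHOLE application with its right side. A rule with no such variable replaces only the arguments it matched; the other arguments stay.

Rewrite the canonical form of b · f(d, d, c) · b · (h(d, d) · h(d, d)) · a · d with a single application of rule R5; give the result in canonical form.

Answer: b

Derivation:
Canonical form:  a · b · b · d · f(d, d, c) · h(d, d) · h(d, d)
Match R5:  consume b, h(d, d);  v := d, y := a · b · d · f(d, d, c) · h(d, d)
The extension variable absorbs all remaining arguments, so the whole application is rewritten.
New term:  b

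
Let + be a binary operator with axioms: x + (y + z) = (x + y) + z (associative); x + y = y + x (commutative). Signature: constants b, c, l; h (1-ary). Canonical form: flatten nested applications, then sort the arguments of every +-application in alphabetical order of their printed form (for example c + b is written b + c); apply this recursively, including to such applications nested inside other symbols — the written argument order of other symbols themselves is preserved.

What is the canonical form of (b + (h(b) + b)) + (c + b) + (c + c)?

Answer: b + b + b + c + c + c + h(b)

Derivation:
Flatten:  b + h(b) + b + c + b + c + c
Order the arguments:  b + b + b + c + c + c + h(b)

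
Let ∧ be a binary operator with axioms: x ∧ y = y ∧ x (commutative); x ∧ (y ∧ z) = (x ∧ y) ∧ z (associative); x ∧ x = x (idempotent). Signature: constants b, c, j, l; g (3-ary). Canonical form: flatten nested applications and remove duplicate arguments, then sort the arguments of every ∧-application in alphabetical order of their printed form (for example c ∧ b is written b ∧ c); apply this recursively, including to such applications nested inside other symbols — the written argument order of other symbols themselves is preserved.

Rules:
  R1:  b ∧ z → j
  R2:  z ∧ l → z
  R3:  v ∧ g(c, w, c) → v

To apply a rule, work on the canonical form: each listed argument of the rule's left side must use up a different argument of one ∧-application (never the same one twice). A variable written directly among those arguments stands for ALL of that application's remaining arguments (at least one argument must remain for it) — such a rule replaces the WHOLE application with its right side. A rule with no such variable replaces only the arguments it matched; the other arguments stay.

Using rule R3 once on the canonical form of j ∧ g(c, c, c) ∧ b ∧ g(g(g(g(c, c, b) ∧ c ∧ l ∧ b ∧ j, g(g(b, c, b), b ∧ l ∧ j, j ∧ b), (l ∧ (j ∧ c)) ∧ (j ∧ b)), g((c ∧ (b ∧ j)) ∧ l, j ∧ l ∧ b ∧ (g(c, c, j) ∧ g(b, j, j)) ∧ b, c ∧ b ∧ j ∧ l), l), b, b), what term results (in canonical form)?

Canonical form:  b ∧ g(c, c, c) ∧ g(g(g(b ∧ c ∧ g(c, c, b) ∧ j ∧ l, g(g(b, c, b), b ∧ j ∧ l, b ∧ j), b ∧ c ∧ j ∧ l), g(b ∧ c ∧ j ∧ l, b ∧ g(b, j, j) ∧ g(c, c, j) ∧ j ∧ l, b ∧ c ∧ j ∧ l), l), b, b) ∧ j
Apply R3:  consuming g(c, c, c);  v := b ∧ g(g(g(b ∧ c ∧ g(c, c, b) ∧ j ∧ l, g(g(b, c, b), b ∧ j ∧ l, b ∧ j), b ∧ c ∧ j ∧ l), g(b ∧ c ∧ j ∧ l, b ∧ g(b, j, j) ∧ g(c, c, j) ∧ j ∧ l, b ∧ c ∧ j ∧ l), l), b, b) ∧ j, w := c
The extension variable absorbs all remaining arguments, so the whole application is rewritten.
Giving:  b ∧ g(g(g(b ∧ c ∧ g(c, c, b) ∧ j ∧ l, g(g(b, c, b), b ∧ j ∧ l, b ∧ j), b ∧ c ∧ j ∧ l), g(b ∧ c ∧ j ∧ l, b ∧ g(b, j, j) ∧ g(c, c, j) ∧ j ∧ l, b ∧ c ∧ j ∧ l), l), b, b) ∧ j

Answer: b ∧ g(g(g(b ∧ c ∧ g(c, c, b) ∧ j ∧ l, g(g(b, c, b), b ∧ j ∧ l, b ∧ j), b ∧ c ∧ j ∧ l), g(b ∧ c ∧ j ∧ l, b ∧ g(b, j, j) ∧ g(c, c, j) ∧ j ∧ l, b ∧ c ∧ j ∧ l), l), b, b) ∧ j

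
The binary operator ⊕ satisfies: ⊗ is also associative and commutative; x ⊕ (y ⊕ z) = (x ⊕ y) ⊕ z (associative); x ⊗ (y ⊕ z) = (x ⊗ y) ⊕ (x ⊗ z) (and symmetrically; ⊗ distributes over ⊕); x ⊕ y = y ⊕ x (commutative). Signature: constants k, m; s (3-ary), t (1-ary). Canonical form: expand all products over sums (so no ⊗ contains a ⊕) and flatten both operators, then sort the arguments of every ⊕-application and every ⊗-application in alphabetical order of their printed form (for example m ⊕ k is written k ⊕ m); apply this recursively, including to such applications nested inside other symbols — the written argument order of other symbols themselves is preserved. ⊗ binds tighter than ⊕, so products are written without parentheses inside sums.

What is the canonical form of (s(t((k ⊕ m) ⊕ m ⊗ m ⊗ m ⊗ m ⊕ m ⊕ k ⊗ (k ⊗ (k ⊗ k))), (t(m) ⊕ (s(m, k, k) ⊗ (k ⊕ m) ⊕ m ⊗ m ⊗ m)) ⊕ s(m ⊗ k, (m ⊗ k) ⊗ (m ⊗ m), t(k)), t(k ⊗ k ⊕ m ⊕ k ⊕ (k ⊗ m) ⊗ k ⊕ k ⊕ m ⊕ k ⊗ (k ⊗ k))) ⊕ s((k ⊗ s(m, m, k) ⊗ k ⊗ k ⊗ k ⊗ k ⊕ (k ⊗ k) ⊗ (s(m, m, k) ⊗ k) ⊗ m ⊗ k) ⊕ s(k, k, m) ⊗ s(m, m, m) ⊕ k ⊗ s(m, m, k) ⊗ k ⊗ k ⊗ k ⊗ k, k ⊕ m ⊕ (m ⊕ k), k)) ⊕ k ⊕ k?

Expand products over sums:  s(t(k ⊕ k ⊗ k ⊗ k ⊗ k ⊕ m ⊕ m ⊕ m ⊗ m ⊗ m ⊗ m), k ⊗ s(m, k, k) ⊕ m ⊗ m ⊗ m ⊕ m ⊗ s(m, k, k) ⊕ s(k ⊗ m, k ⊗ m ⊗ m ⊗ m, t(k)) ⊕ t(m), t(k ⊕ k ⊕ k ⊗ k ⊕ k ⊗ k ⊗ k ⊕ k ⊗ k ⊗ m ⊕ m ⊕ m)) ⊕ s(k ⊗ k ⊗ k ⊗ k ⊗ k ⊗ s(m, m, k) ⊕ k ⊗ k ⊗ k ⊗ k ⊗ k ⊗ s(m, m, k) ⊕ k ⊗ k ⊗ k ⊗ k ⊗ m ⊗ s(m, m, k) ⊕ s(k, k, m) ⊗ s(m, m, m), k ⊕ k ⊕ m ⊕ m, k) ⊕ k ⊕ k
Order the arguments:  k ⊕ k ⊕ s(k ⊗ k ⊗ k ⊗ k ⊗ k ⊗ s(m, m, k) ⊕ k ⊗ k ⊗ k ⊗ k ⊗ k ⊗ s(m, m, k) ⊕ k ⊗ k ⊗ k ⊗ k ⊗ m ⊗ s(m, m, k) ⊕ s(k, k, m) ⊗ s(m, m, m), k ⊕ k ⊕ m ⊕ m, k) ⊕ s(t(k ⊕ k ⊗ k ⊗ k ⊗ k ⊕ m ⊕ m ⊕ m ⊗ m ⊗ m ⊗ m), k ⊗ s(m, k, k) ⊕ m ⊗ m ⊗ m ⊕ m ⊗ s(m, k, k) ⊕ s(k ⊗ m, k ⊗ m ⊗ m ⊗ m, t(k)) ⊕ t(m), t(k ⊕ k ⊕ k ⊗ k ⊕ k ⊗ k ⊗ k ⊕ k ⊗ k ⊗ m ⊕ m ⊕ m))

Answer: k ⊕ k ⊕ s(k ⊗ k ⊗ k ⊗ k ⊗ k ⊗ s(m, m, k) ⊕ k ⊗ k ⊗ k ⊗ k ⊗ k ⊗ s(m, m, k) ⊕ k ⊗ k ⊗ k ⊗ k ⊗ m ⊗ s(m, m, k) ⊕ s(k, k, m) ⊗ s(m, m, m), k ⊕ k ⊕ m ⊕ m, k) ⊕ s(t(k ⊕ k ⊗ k ⊗ k ⊗ k ⊕ m ⊕ m ⊕ m ⊗ m ⊗ m ⊗ m), k ⊗ s(m, k, k) ⊕ m ⊗ m ⊗ m ⊕ m ⊗ s(m, k, k) ⊕ s(k ⊗ m, k ⊗ m ⊗ m ⊗ m, t(k)) ⊕ t(m), t(k ⊕ k ⊕ k ⊗ k ⊕ k ⊗ k ⊗ k ⊕ k ⊗ k ⊗ m ⊕ m ⊕ m))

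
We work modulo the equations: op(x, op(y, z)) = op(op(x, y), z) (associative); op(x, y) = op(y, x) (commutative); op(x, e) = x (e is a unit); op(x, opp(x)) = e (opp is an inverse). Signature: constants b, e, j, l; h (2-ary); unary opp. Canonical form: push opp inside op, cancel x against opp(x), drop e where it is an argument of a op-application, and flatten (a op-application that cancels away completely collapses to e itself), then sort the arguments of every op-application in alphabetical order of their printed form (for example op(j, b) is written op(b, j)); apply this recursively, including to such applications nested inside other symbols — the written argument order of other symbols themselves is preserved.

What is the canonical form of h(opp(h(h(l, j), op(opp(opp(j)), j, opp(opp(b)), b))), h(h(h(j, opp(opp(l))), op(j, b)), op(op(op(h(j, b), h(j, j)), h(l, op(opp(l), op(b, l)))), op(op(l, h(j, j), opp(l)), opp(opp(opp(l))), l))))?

Answer: h(opp(h(h(l, j), op(b, b, j, j))), h(h(h(j, l), op(b, j)), op(h(j, b), h(j, j), h(j, j), h(l, b))))

Derivation:
Descend into:  op(op(op(h(j, b), h(j, j)), h(l, op(opp(l), op(b, l)))), op(op(l, h(j, j), opp(l)), opp(opp(opp(l))), l))
Push opp inside:  distribute opp over op and collapse double opp
Cancel inverse pairs:  l cancels
Collect terms:  op(h(j, b), h(j, j), h(j, j), h(l, b))
Rebuild:  h(opp(h(h(l, j), op(b, b, j, j))), h(h(h(j, l), op(b, j)), op(h(j, b), h(j, j), h(j, j), h(l, b))))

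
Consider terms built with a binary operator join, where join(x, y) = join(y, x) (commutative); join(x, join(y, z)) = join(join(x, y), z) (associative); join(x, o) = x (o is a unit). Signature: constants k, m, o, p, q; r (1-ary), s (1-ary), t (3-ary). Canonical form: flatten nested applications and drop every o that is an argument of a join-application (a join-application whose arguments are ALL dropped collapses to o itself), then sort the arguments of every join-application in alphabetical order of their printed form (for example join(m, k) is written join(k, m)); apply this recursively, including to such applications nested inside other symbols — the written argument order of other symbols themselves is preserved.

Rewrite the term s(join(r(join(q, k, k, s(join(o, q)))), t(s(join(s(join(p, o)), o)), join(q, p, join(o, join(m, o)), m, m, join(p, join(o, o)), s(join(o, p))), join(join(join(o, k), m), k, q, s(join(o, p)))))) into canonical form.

Answer: s(join(r(join(k, k, q, s(q))), t(s(s(p)), join(m, m, m, p, p, q, s(p)), join(k, k, m, q, s(p)))))

Derivation:
Work inside:  join(r(join(q, k, k, s(join(o, q)))), t(s(join(s(join(p, o)), o)), join(q, p, join(o, join(m, o)), m, m, join(p, join(o, o)), s(join(o, p))), join(join(join(o, k), m), k, q, s(join(o, p)))))
Canonicalize subterm:  r(join(q, k, k, s(join(o, q))))  →  r(join(k, k, q, s(q)))
Simplify inside:  t(s(join(s(join(p, o)), o)), join(q, p, join(o, join(m, o)), m, m, join(p, join(o, o)), s(join(o, p))), join(join(join(o, k), m), k, q, s(join(o, p))))  →  t(s(s(p)), join(m, m, m, p, p, q, s(p)), join(k, k, m, q, s(p)))
Sort:  join(r(join(k, k, q, s(q))), t(s(s(p)), join(m, m, m, p, p, q, s(p)), join(k, k, m, q, s(p))))
Rebuild:  s(join(r(join(k, k, q, s(q))), t(s(s(p)), join(m, m, m, p, p, q, s(p)), join(k, k, m, q, s(p)))))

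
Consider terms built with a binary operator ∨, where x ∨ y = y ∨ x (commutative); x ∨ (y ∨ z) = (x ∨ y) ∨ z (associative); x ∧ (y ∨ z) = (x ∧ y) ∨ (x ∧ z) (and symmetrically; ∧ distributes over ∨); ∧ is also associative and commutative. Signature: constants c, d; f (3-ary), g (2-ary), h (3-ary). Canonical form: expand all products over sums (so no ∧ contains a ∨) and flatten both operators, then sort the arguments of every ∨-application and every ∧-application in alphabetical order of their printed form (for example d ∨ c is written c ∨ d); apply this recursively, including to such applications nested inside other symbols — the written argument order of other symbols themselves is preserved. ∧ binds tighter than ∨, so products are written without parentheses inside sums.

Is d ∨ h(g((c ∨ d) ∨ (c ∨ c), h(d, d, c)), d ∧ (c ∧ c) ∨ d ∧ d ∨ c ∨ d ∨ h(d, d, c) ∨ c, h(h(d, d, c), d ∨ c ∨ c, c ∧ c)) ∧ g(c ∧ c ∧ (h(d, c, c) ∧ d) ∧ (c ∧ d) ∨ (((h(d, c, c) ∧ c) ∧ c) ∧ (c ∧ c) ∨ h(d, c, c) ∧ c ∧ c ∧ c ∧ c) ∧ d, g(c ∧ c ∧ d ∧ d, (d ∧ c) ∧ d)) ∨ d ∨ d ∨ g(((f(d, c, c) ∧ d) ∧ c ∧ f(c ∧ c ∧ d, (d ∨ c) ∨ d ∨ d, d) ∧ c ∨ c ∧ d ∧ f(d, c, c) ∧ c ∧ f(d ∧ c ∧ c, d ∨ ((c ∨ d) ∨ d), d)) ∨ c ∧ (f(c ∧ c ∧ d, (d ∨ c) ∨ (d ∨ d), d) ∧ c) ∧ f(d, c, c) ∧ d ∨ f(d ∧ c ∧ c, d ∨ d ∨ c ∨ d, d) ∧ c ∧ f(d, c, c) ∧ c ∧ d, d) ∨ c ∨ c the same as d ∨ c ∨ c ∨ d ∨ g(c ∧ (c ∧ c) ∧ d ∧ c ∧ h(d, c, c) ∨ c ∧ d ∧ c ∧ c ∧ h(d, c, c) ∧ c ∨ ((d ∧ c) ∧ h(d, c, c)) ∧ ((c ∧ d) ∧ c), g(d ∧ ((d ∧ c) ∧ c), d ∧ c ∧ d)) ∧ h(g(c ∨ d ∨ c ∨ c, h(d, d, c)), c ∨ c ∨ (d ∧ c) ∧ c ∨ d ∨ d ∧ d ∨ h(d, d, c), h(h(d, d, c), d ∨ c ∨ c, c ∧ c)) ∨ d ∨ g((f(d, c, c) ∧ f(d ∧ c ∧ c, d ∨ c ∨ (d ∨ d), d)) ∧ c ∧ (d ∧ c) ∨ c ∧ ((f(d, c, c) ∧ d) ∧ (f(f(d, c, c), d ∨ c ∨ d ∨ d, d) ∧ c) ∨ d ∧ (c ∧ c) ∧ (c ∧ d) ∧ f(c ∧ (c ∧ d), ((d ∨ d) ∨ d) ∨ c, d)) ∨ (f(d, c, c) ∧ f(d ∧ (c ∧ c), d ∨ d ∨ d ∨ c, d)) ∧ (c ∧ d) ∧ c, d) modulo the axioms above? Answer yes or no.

Answer: no — c ∨ c ∨ d ∨ d ∨ d ∨ g(c ∧ c ∧ c ∧ c ∧ d ∧ h(d, c, c) ∨ c ∧ c ∧ c ∧ c ∧ d ∧ h(d, c, c) ∨ c ∧ c ∧ c ∧ d ∧ d ∧ h(d, c, c), g(c ∧ c ∧ d ∧ d, c ∧ d ∧ d)) ∧ h(g(c ∨ c ∨ c ∨ d, h(d, d, c)), c ∨ c ∨ c ∧ c ∧ d ∨ d ∨ d ∧ d ∨ h(d, d, c), h(h(d, d, c), c ∨ c ∨ d, c ∧ c)) ∨ g(c ∧ c ∧ d ∧ f(c ∧ c ∧ d, c ∨ d ∨ d ∨ d, d) ∧ f(d, c, c) ∨ c ∧ c ∧ d ∧ f(c ∧ c ∧ d, c ∨ d ∨ d ∨ d, d) ∧ f(d, c, c) ∨ c ∧ c ∧ d ∧ f(c ∧ c ∧ d, c ∨ d ∨ d ∨ d, d) ∧ f(d, c, c) ∨ c ∧ c ∧ d ∧ f(c ∧ c ∧ d, c ∨ d ∨ d ∨ d, d) ∧ f(d, c, c), d) vs c ∨ c ∨ d ∨ d ∨ d ∨ g(c ∧ c ∧ c ∧ c ∧ d ∧ d ∧ f(c ∧ c ∧ d, c ∨ d ∨ d ∨ d, d) ∨ c ∧ c ∧ d ∧ f(c ∧ c ∧ d, c ∨ d ∨ d ∨ d, d) ∧ f(d, c, c) ∨ c ∧ c ∧ d ∧ f(c ∧ c ∧ d, c ∨ d ∨ d ∨ d, d) ∧ f(d, c, c) ∨ c ∧ c ∧ d ∧ f(d, c, c) ∧ f(f(d, c, c), c ∨ d ∨ d ∨ d, d), d) ∨ g(c ∧ c ∧ c ∧ c ∧ d ∧ h(d, c, c) ∨ c ∧ c ∧ c ∧ c ∧ d ∧ h(d, c, c) ∨ c ∧ c ∧ c ∧ d ∧ d ∧ h(d, c, c), g(c ∧ c ∧ d ∧ d, c ∧ d ∧ d)) ∧ h(g(c ∨ c ∨ c ∨ d, h(d, d, c)), c ∨ c ∨ c ∧ c ∧ d ∨ d ∨ d ∧ d ∨ h(d, d, c), h(h(d, d, c), c ∨ c ∨ d, c ∧ c))

Derivation:
Left:  d ∨ h(g((c ∨ d) ∨ (c ∨ c), h(d, d, c)), d ∧ (c ∧ c) ∨ d ∧ d ∨ c ∨ d ∨ h(d, d, c) ∨ c, h(h(d, d, c), d ∨ c ∨ c, c ∧ c)) ∧ g(c ∧ c ∧ (h(d, c, c) ∧ d) ∧ (c ∧ d) ∨ (((h(d, c, c) ∧ c) ∧ c) ∧ (c ∧ c) ∨ h(d, c, c) ∧ c ∧ c ∧ c ∧ c) ∧ d, g(c ∧ c ∧ d ∧ d, (d ∧ c) ∧ d)) ∨ d ∨ d ∨ g(((f(d, c, c) ∧ d) ∧ c ∧ f(c ∧ c ∧ d, (d ∨ c) ∨ d ∨ d, d) ∧ c ∨ c ∧ d ∧ f(d, c, c) ∧ c ∧ f(d ∧ c ∧ c, d ∨ ((c ∨ d) ∨ d), d)) ∨ c ∧ (f(c ∧ c ∧ d, (d ∨ c) ∨ (d ∨ d), d) ∧ c) ∧ f(d, c, c) ∧ d ∨ f(d ∧ c ∧ c, d ∨ d ∨ c ∨ d, d) ∧ c ∧ f(d, c, c) ∧ c ∧ d, d) ∨ c ∨ c
  Distribute:  d ∨ g(c ∧ c ∧ c ∧ c ∧ d ∧ h(d, c, c) ∨ c ∧ c ∧ c ∧ c ∧ d ∧ h(d, c, c) ∨ c ∧ c ∧ c ∧ d ∧ d ∧ h(d, c, c), g(c ∧ c ∧ d ∧ d, c ∧ d ∧ d)) ∧ h(g(c ∨ c ∨ c ∨ d, h(d, d, c)), c ∨ c ∨ c ∧ c ∧ d ∨ d ∨ d ∧ d ∨ h(d, d, c), h(h(d, d, c), c ∨ c ∨ d, c ∧ c)) ∨ d ∨ d ∨ g(c ∧ c ∧ d ∧ f(c ∧ c ∧ d, c ∨ d ∨ d ∨ d, d) ∧ f(d, c, c) ∨ c ∧ c ∧ d ∧ f(c ∧ c ∧ d, c ∨ d ∨ d ∨ d, d) ∧ f(d, c, c) ∨ c ∧ c ∧ d ∧ f(c ∧ c ∧ d, c ∨ d ∨ d ∨ d, d) ∧ f(d, c, c) ∨ c ∧ c ∧ d ∧ f(c ∧ c ∧ d, c ∨ d ∨ d ∨ d, d) ∧ f(d, c, c), d) ∨ c ∨ c
  Order the arguments:  c ∨ c ∨ d ∨ d ∨ d ∨ g(c ∧ c ∧ c ∧ c ∧ d ∧ h(d, c, c) ∨ c ∧ c ∧ c ∧ c ∧ d ∧ h(d, c, c) ∨ c ∧ c ∧ c ∧ d ∧ d ∧ h(d, c, c), g(c ∧ c ∧ d ∧ d, c ∧ d ∧ d)) ∧ h(g(c ∨ c ∨ c ∨ d, h(d, d, c)), c ∨ c ∨ c ∧ c ∧ d ∨ d ∨ d ∧ d ∨ h(d, d, c), h(h(d, d, c), c ∨ c ∨ d, c ∧ c)) ∨ g(c ∧ c ∧ d ∧ f(c ∧ c ∧ d, c ∨ d ∨ d ∨ d, d) ∧ f(d, c, c) ∨ c ∧ c ∧ d ∧ f(c ∧ c ∧ d, c ∨ d ∨ d ∨ d, d) ∧ f(d, c, c) ∨ c ∧ c ∧ d ∧ f(c ∧ c ∧ d, c ∨ d ∨ d ∨ d, d) ∧ f(d, c, c) ∨ c ∧ c ∧ d ∧ f(c ∧ c ∧ d, c ∨ d ∨ d ∨ d, d) ∧ f(d, c, c), d)
Right:  d ∨ c ∨ c ∨ d ∨ g(c ∧ (c ∧ c) ∧ d ∧ c ∧ h(d, c, c) ∨ c ∧ d ∧ c ∧ c ∧ h(d, c, c) ∧ c ∨ ((d ∧ c) ∧ h(d, c, c)) ∧ ((c ∧ d) ∧ c), g(d ∧ ((d ∧ c) ∧ c), d ∧ c ∧ d)) ∧ h(g(c ∨ d ∨ c ∨ c, h(d, d, c)), c ∨ c ∨ (d ∧ c) ∧ c ∨ d ∨ d ∧ d ∨ h(d, d, c), h(h(d, d, c), d ∨ c ∨ c, c ∧ c)) ∨ d ∨ g((f(d, c, c) ∧ f(d ∧ c ∧ c, d ∨ c ∨ (d ∨ d), d)) ∧ c ∧ (d ∧ c) ∨ c ∧ ((f(d, c, c) ∧ d) ∧ (f(f(d, c, c), d ∨ c ∨ d ∨ d, d) ∧ c) ∨ d ∧ (c ∧ c) ∧ (c ∧ d) ∧ f(c ∧ (c ∧ d), ((d ∨ d) ∨ d) ∨ c, d)) ∨ (f(d, c, c) ∧ f(d ∧ (c ∧ c), d ∨ d ∨ d ∨ c, d)) ∧ (c ∧ d) ∧ c, d)
  Expand products over sums:  d ∨ c ∨ c ∨ d ∨ g(c ∧ c ∧ c ∧ c ∧ d ∧ h(d, c, c) ∨ c ∧ c ∧ c ∧ c ∧ d ∧ h(d, c, c) ∨ c ∧ c ∧ c ∧ d ∧ d ∧ h(d, c, c), g(c ∧ c ∧ d ∧ d, c ∧ d ∧ d)) ∧ h(g(c ∨ c ∨ c ∨ d, h(d, d, c)), c ∨ c ∨ c ∧ c ∧ d ∨ d ∨ d ∧ d ∨ h(d, d, c), h(h(d, d, c), c ∨ c ∨ d, c ∧ c)) ∨ d ∨ g(c ∧ c ∧ c ∧ c ∧ d ∧ d ∧ f(c ∧ c ∧ d, c ∨ d ∨ d ∨ d, d) ∨ c ∧ c ∧ d ∧ f(c ∧ c ∧ d, c ∨ d ∨ d ∨ d, d) ∧ f(d, c, c) ∨ c ∧ c ∧ d ∧ f(c ∧ c ∧ d, c ∨ d ∨ d ∨ d, d) ∧ f(d, c, c) ∨ c ∧ c ∧ d ∧ f(d, c, c) ∧ f(f(d, c, c), c ∨ d ∨ d ∨ d, d), d)
  Sort:  c ∨ c ∨ d ∨ d ∨ d ∨ g(c ∧ c ∧ c ∧ c ∧ d ∧ d ∧ f(c ∧ c ∧ d, c ∨ d ∨ d ∨ d, d) ∨ c ∧ c ∧ d ∧ f(c ∧ c ∧ d, c ∨ d ∨ d ∨ d, d) ∧ f(d, c, c) ∨ c ∧ c ∧ d ∧ f(c ∧ c ∧ d, c ∨ d ∨ d ∨ d, d) ∧ f(d, c, c) ∨ c ∧ c ∧ d ∧ f(d, c, c) ∧ f(f(d, c, c), c ∨ d ∨ d ∨ d, d), d) ∨ g(c ∧ c ∧ c ∧ c ∧ d ∧ h(d, c, c) ∨ c ∧ c ∧ c ∧ c ∧ d ∧ h(d, c, c) ∨ c ∧ c ∧ c ∧ d ∧ d ∧ h(d, c, c), g(c ∧ c ∧ d ∧ d, c ∧ d ∧ d)) ∧ h(g(c ∨ c ∨ c ∨ d, h(d, d, c)), c ∨ c ∨ c ∧ c ∧ d ∨ d ∨ d ∧ d ∨ h(d, d, c), h(h(d, d, c), c ∨ c ∨ d, c ∧ c))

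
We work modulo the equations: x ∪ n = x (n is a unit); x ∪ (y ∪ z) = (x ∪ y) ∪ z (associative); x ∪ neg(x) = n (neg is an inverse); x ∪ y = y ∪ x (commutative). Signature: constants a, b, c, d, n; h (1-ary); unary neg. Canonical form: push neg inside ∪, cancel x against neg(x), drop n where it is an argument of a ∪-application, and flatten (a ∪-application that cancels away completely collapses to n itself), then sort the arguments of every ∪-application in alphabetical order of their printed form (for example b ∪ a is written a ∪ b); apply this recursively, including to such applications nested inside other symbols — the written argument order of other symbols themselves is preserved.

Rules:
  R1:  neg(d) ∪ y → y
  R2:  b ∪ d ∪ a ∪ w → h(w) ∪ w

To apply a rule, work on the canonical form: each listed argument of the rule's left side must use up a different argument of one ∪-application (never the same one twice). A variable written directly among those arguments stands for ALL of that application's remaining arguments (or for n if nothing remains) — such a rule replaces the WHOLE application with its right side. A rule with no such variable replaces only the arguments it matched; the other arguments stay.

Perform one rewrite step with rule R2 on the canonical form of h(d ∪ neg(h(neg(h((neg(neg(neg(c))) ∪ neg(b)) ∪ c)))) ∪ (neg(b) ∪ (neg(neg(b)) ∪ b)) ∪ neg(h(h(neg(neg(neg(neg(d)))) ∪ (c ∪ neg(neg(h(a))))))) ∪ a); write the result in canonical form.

Canonical form:  h(a ∪ b ∪ d ∪ neg(h(h(c ∪ d ∪ h(a)))) ∪ neg(h(neg(h(neg(b))))))
Apply R2:  consuming a, b, d;  w := neg(h(h(c ∪ d ∪ h(a)))) ∪ neg(h(neg(h(neg(b)))))
The extension variable absorbs all remaining arguments, so the whole application is rewritten.
Result:  h(h(neg(h(h(c ∪ d ∪ h(a)))) ∪ neg(h(neg(h(neg(b)))))) ∪ neg(h(h(c ∪ d ∪ h(a)))) ∪ neg(h(neg(h(neg(b))))))

Answer: h(h(neg(h(h(c ∪ d ∪ h(a)))) ∪ neg(h(neg(h(neg(b)))))) ∪ neg(h(h(c ∪ d ∪ h(a)))) ∪ neg(h(neg(h(neg(b))))))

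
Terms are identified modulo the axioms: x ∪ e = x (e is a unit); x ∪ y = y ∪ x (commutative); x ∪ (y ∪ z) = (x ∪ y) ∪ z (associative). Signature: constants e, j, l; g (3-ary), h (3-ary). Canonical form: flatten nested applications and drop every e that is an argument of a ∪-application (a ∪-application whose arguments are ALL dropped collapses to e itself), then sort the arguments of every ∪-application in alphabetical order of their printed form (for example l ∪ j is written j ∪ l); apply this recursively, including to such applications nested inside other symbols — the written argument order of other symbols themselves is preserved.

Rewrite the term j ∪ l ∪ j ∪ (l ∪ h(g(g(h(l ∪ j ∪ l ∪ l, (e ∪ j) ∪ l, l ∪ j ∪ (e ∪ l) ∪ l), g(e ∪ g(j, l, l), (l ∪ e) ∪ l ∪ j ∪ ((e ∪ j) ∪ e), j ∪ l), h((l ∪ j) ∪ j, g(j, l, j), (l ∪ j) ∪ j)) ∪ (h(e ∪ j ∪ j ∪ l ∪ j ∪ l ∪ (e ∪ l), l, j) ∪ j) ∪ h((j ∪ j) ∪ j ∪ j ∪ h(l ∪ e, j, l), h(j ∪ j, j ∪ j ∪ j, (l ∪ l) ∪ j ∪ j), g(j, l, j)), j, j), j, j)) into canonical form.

Un-nest:  j ∪ l ∪ j ∪ l ∪ h(g(g(h(l ∪ j ∪ l ∪ l, (e ∪ j) ∪ l, l ∪ j ∪ (e ∪ l) ∪ l), g(e ∪ g(j, l, l), (l ∪ e) ∪ l ∪ j ∪ ((e ∪ j) ∪ e), j ∪ l), h((l ∪ j) ∪ j, g(j, l, j), (l ∪ j) ∪ j)) ∪ (h(e ∪ j ∪ j ∪ l ∪ j ∪ l ∪ (e ∪ l), l, j) ∪ j) ∪ h((j ∪ j) ∪ j ∪ j ∪ h(l ∪ e, j, l), h(j ∪ j, j ∪ j ∪ j, (l ∪ l) ∪ j ∪ j), g(j, l, j)), j, j), j, j)
Simplify inside:  h(g(g(h(l ∪ j ∪ l ∪ l, (e ∪ j) ∪ l, l ∪ j ∪ (e ∪ l) ∪ l), g(e ∪ g(j, l, l), (l ∪ e) ∪ l ∪ j ∪ ((e ∪ j) ∪ e), j ∪ l), h((l ∪ j) ∪ j, g(j, l, j), (l ∪ j) ∪ j)) ∪ (h(e ∪ j ∪ j ∪ l ∪ j ∪ l ∪ (e ∪ l), l, j) ∪ j) ∪ h((j ∪ j) ∪ j ∪ j ∪ h(l ∪ e, j, l), h(j ∪ j, j ∪ j ∪ j, (l ∪ l) ∪ j ∪ j), g(j, l, j)), j, j), j, j)  →  h(g(g(h(j ∪ l ∪ l ∪ l, j ∪ l, j ∪ l ∪ l ∪ l), g(g(j, l, l), j ∪ j ∪ l ∪ l, j ∪ l), h(j ∪ j ∪ l, g(j, l, j), j ∪ j ∪ l)) ∪ h(h(l, j, l) ∪ j ∪ j ∪ j ∪ j, h(j ∪ j, j ∪ j ∪ j, j ∪ j ∪ l ∪ l), g(j, l, j)) ∪ h(j ∪ j ∪ j ∪ l ∪ l ∪ l, l, j) ∪ j, j, j), j, j)
Sort:  h(g(g(h(j ∪ l ∪ l ∪ l, j ∪ l, j ∪ l ∪ l ∪ l), g(g(j, l, l), j ∪ j ∪ l ∪ l, j ∪ l), h(j ∪ j ∪ l, g(j, l, j), j ∪ j ∪ l)) ∪ h(h(l, j, l) ∪ j ∪ j ∪ j ∪ j, h(j ∪ j, j ∪ j ∪ j, j ∪ j ∪ l ∪ l), g(j, l, j)) ∪ h(j ∪ j ∪ j ∪ l ∪ l ∪ l, l, j) ∪ j, j, j), j, j) ∪ j ∪ j ∪ l ∪ l

Answer: h(g(g(h(j ∪ l ∪ l ∪ l, j ∪ l, j ∪ l ∪ l ∪ l), g(g(j, l, l), j ∪ j ∪ l ∪ l, j ∪ l), h(j ∪ j ∪ l, g(j, l, j), j ∪ j ∪ l)) ∪ h(h(l, j, l) ∪ j ∪ j ∪ j ∪ j, h(j ∪ j, j ∪ j ∪ j, j ∪ j ∪ l ∪ l), g(j, l, j)) ∪ h(j ∪ j ∪ j ∪ l ∪ l ∪ l, l, j) ∪ j, j, j), j, j) ∪ j ∪ j ∪ l ∪ l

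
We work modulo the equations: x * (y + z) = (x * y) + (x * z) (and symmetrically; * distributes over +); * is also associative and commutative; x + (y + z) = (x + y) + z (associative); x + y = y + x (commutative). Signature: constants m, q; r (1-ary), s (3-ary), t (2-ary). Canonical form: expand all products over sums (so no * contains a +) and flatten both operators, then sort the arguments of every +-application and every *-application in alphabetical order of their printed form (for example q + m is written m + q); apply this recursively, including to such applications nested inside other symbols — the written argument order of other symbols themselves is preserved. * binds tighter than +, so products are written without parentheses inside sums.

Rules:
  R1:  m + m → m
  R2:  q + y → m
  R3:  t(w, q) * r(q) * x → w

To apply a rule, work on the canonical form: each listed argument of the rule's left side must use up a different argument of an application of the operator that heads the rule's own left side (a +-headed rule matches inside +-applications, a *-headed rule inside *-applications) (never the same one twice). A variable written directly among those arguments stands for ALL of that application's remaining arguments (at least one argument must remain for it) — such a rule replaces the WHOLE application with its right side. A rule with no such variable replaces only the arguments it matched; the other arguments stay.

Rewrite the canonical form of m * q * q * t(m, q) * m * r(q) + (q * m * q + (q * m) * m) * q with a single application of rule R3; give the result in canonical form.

Answer: m + m * m * q * q + m * q * q * q

Derivation:
Canonical form:  m * m * q * q + m * m * q * q * r(q) * t(m, q) + m * q * q * q
Apply R3:  consuming r(q), t(m, q);  w := m, x := m * m * q * q
The variable takes the whole remainder — replace the entire application.
Result:  m + m * m * q * q + m * q * q * q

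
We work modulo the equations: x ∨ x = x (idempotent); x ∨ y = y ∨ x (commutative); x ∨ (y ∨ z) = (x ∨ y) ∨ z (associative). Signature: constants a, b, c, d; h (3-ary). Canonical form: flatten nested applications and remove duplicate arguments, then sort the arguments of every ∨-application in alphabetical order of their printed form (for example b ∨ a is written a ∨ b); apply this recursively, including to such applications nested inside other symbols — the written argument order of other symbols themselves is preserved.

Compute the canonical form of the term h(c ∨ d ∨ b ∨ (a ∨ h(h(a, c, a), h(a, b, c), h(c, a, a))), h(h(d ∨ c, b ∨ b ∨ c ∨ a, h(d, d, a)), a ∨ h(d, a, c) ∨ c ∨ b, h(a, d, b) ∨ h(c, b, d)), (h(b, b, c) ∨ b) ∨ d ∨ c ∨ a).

Focus inside:  c ∨ d ∨ b ∨ (a ∨ h(h(a, c, a), h(a, b, c), h(c, a, a)))
Un-nest:  c ∨ d ∨ b ∨ a ∨ h(h(a, c, a), h(a, b, c), h(c, a, a))
Order the arguments:  a ∨ b ∨ c ∨ d ∨ h(h(a, c, a), h(a, b, c), h(c, a, a))
Reassemble:  h(a ∨ b ∨ c ∨ d ∨ h(h(a, c, a), h(a, b, c), h(c, a, a)), h(h(c ∨ d, a ∨ b ∨ c, h(d, d, a)), a ∨ b ∨ c ∨ h(d, a, c), h(a, d, b) ∨ h(c, b, d)), a ∨ b ∨ c ∨ d ∨ h(b, b, c))

Answer: h(a ∨ b ∨ c ∨ d ∨ h(h(a, c, a), h(a, b, c), h(c, a, a)), h(h(c ∨ d, a ∨ b ∨ c, h(d, d, a)), a ∨ b ∨ c ∨ h(d, a, c), h(a, d, b) ∨ h(c, b, d)), a ∨ b ∨ c ∨ d ∨ h(b, b, c))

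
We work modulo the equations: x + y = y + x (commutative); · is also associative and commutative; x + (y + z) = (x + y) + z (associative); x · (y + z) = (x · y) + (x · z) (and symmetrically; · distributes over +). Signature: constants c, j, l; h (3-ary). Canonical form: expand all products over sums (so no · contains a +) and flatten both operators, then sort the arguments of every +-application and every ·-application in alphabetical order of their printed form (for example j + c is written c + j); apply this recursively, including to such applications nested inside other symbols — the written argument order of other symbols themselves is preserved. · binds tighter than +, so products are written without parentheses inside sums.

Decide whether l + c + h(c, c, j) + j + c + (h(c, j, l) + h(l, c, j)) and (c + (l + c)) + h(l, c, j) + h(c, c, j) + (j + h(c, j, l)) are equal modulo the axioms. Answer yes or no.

Answer: yes — both canonical forms are c + c + h(c, c, j) + h(c, j, l) + h(l, c, j) + j + l

Derivation:
Left:  l + c + h(c, c, j) + j + c + (h(c, j, l) + h(l, c, j))
  Un-nest:  l + c + h(c, c, j) + j + c + h(c, j, l) + h(l, c, j)
  Sort:  c + c + h(c, c, j) + h(c, j, l) + h(l, c, j) + j + l
Right:  (c + (l + c)) + h(l, c, j) + h(c, c, j) + (j + h(c, j, l))
  Un-nest:  c + l + c + h(l, c, j) + h(c, c, j) + j + h(c, j, l)
  Sort arguments:  c + c + h(c, c, j) + h(c, j, l) + h(l, c, j) + j + l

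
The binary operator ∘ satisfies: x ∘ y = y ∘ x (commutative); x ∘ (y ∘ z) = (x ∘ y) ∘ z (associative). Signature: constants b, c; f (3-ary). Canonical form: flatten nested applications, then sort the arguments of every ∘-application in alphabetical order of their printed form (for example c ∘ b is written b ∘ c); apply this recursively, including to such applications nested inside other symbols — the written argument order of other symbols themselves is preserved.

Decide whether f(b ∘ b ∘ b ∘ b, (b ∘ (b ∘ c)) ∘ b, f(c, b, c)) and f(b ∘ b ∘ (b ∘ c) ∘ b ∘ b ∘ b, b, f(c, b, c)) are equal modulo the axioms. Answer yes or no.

Answer: no — f(b ∘ b ∘ b ∘ b, b ∘ b ∘ b ∘ c, f(c, b, c)) vs f(b ∘ b ∘ b ∘ b ∘ b ∘ b ∘ c, b, f(c, b, c))

Derivation:
Left:  f(b ∘ b ∘ b ∘ b, (b ∘ (b ∘ c)) ∘ b, f(c, b, c))
  Work inside:  (b ∘ (b ∘ c)) ∘ b
  Flatten:  b ∘ b ∘ c ∘ b
  Order the arguments:  b ∘ b ∘ b ∘ c
  Reassemble:  f(b ∘ b ∘ b ∘ b, b ∘ b ∘ b ∘ c, f(c, b, c))
Right:  f(b ∘ b ∘ (b ∘ c) ∘ b ∘ b ∘ b, b, f(c, b, c))
  Focus inside:  b ∘ b ∘ (b ∘ c) ∘ b ∘ b ∘ b
  Un-nest:  b ∘ b ∘ b ∘ c ∘ b ∘ b ∘ b
  Sort arguments:  b ∘ b ∘ b ∘ b ∘ b ∘ b ∘ c
  Reassemble:  f(b ∘ b ∘ b ∘ b ∘ b ∘ b ∘ c, b, f(c, b, c))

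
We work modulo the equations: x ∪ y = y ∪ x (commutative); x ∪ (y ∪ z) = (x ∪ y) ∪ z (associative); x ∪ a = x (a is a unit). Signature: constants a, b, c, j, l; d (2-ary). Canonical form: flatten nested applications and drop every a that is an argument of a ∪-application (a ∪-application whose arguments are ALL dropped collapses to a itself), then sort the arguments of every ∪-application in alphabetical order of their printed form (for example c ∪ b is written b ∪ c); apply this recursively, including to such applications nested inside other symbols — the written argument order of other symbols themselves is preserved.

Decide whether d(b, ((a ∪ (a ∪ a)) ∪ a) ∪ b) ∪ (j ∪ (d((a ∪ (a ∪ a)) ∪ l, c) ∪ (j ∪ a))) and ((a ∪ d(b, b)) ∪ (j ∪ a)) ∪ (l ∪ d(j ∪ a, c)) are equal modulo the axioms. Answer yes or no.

Left:  d(b, ((a ∪ (a ∪ a)) ∪ a) ∪ b) ∪ (j ∪ (d((a ∪ (a ∪ a)) ∪ l, c) ∪ (j ∪ a)))
  Merge nested applications:  d(b, ((a ∪ (a ∪ a)) ∪ a) ∪ b) ∪ j ∪ d((a ∪ (a ∪ a)) ∪ l, c) ∪ j ∪ a
  Canonicalize subterm:  d(b, ((a ∪ (a ∪ a)) ∪ a) ∪ b)  →  d(b, b)
  Simplify inside:  d((a ∪ (a ∪ a)) ∪ l, c)  →  d(l, c)
  Drop the unit:  drop a
  Sort arguments:  d(b, b) ∪ d(l, c) ∪ j ∪ j
Right:  ((a ∪ d(b, b)) ∪ (j ∪ a)) ∪ (l ∪ d(j ∪ a, c))
  Merge nested applications:  a ∪ d(b, b) ∪ j ∪ a ∪ l ∪ d(j ∪ a, c)
  Canonicalize subterm:  d(j ∪ a, c)  →  d(j, c)
  Unit:  drop a (×2)
  Order the arguments:  d(b, b) ∪ d(j, c) ∪ j ∪ l

Answer: no — d(b, b) ∪ d(l, c) ∪ j ∪ j vs d(b, b) ∪ d(j, c) ∪ j ∪ l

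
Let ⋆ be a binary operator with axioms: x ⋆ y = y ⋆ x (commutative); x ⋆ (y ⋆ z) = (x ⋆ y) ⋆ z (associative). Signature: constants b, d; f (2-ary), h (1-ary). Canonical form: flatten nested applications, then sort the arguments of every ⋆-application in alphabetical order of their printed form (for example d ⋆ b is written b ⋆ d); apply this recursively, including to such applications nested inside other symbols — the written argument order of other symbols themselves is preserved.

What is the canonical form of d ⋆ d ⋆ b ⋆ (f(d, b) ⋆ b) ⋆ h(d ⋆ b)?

Flatten:  d ⋆ d ⋆ b ⋆ f(d, b) ⋆ b ⋆ h(d ⋆ b)
Canonicalize subterm:  h(d ⋆ b)  →  h(b ⋆ d)
Sort:  b ⋆ b ⋆ d ⋆ d ⋆ f(d, b) ⋆ h(b ⋆ d)

Answer: b ⋆ b ⋆ d ⋆ d ⋆ f(d, b) ⋆ h(b ⋆ d)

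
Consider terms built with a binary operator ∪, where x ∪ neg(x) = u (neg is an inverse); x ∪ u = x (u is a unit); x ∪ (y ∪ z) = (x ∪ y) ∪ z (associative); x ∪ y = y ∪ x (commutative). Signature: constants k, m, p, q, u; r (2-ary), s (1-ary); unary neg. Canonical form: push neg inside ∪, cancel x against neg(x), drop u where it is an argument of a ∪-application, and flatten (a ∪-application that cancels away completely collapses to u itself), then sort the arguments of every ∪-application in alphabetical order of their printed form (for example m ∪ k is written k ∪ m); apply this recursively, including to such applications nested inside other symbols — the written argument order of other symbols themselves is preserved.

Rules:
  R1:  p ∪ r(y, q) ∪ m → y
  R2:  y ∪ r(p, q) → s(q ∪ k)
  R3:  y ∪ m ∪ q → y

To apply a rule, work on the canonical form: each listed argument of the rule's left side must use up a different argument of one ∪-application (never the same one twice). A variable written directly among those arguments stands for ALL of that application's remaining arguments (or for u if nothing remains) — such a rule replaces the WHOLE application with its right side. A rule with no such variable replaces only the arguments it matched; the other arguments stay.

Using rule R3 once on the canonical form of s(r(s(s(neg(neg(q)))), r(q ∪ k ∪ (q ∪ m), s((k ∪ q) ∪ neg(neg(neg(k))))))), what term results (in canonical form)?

Canonical form:  s(r(s(s(q)), r(k ∪ m ∪ q ∪ q, s(q))))
R3 matches:  uses m, q;  y := k ∪ q
Every leftover argument binds to the variable; the entire application is replaced.
New term:  s(r(s(s(q)), r(k ∪ q, s(q))))

Answer: s(r(s(s(q)), r(k ∪ q, s(q))))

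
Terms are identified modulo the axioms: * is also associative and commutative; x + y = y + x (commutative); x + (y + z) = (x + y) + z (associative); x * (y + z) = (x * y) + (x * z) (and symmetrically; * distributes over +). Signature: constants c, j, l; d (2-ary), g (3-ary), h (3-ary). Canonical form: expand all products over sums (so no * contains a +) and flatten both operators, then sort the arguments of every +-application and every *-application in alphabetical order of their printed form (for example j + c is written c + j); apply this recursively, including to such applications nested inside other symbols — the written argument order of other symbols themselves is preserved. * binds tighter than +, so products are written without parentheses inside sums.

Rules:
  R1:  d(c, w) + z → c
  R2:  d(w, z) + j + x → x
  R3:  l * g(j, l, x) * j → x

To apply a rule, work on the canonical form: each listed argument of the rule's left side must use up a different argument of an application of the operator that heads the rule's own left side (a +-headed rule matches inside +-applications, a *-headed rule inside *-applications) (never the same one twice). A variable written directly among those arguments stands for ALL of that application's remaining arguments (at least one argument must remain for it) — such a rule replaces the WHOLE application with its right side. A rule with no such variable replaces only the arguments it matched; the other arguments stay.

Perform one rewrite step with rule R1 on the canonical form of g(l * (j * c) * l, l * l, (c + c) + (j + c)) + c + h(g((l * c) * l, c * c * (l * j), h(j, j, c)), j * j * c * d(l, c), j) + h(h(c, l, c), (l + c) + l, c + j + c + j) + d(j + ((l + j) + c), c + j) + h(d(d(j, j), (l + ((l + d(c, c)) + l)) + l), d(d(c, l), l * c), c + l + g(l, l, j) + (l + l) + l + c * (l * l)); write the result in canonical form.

Answer: c + d(c + j + j + l, c + j) + g(c * j * l * l, l * l, c + c + c + j) + h(d(d(j, j), c), d(d(c, l), c * l), c + c * l * l + g(l, l, j) + l + l + l + l) + h(g(c * l * l, c * c * j * l, h(j, j, c)), c * d(l, c) * j * j, j) + h(h(c, l, c), c + l + l, c + c + j + j)

Derivation:
Canonical form:  c + d(c + j + j + l, c + j) + g(c * j * l * l, l * l, c + c + c + j) + h(d(d(j, j), d(c, c) + l + l + l + l), d(d(c, l), c * l), c + c * l * l + g(l, l, j) + l + l + l + l) + h(g(c * l * l, c * c * j * l, h(j, j, c)), c * d(l, c) * j * j, j) + h(h(c, l, c), c + l + l, c + c + j + j)
Match R1:  consume d(c, c);  w := c, z := l + l + l + l
The extension variable absorbs all remaining arguments, so the whole application is rewritten.
New term:  c + d(c + j + j + l, c + j) + g(c * j * l * l, l * l, c + c + c + j) + h(d(d(j, j), c), d(d(c, l), c * l), c + c * l * l + g(l, l, j) + l + l + l + l) + h(g(c * l * l, c * c * j * l, h(j, j, c)), c * d(l, c) * j * j, j) + h(h(c, l, c), c + l + l, c + c + j + j)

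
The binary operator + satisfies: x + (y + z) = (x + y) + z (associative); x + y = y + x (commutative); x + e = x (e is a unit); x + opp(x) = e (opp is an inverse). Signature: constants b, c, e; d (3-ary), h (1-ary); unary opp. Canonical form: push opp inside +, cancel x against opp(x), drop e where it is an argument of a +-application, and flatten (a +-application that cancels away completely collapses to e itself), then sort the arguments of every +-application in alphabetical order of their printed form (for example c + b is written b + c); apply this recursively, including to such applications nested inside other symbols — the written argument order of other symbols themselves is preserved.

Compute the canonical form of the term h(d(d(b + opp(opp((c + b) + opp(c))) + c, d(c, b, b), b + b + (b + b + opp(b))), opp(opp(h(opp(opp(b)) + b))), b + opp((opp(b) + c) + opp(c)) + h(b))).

Descend into:  b + opp((opp(b) + c) + opp(c)) + h(b)
Push opp inside:  distribute opp over + and collapse double opp
Cancel:  c cancels
Collect:  b + b + h(b)
Rebuild:  h(d(d(b + b + c, d(c, b, b), b + b + b), h(b + b), b + b + h(b)))

Answer: h(d(d(b + b + c, d(c, b, b), b + b + b), h(b + b), b + b + h(b)))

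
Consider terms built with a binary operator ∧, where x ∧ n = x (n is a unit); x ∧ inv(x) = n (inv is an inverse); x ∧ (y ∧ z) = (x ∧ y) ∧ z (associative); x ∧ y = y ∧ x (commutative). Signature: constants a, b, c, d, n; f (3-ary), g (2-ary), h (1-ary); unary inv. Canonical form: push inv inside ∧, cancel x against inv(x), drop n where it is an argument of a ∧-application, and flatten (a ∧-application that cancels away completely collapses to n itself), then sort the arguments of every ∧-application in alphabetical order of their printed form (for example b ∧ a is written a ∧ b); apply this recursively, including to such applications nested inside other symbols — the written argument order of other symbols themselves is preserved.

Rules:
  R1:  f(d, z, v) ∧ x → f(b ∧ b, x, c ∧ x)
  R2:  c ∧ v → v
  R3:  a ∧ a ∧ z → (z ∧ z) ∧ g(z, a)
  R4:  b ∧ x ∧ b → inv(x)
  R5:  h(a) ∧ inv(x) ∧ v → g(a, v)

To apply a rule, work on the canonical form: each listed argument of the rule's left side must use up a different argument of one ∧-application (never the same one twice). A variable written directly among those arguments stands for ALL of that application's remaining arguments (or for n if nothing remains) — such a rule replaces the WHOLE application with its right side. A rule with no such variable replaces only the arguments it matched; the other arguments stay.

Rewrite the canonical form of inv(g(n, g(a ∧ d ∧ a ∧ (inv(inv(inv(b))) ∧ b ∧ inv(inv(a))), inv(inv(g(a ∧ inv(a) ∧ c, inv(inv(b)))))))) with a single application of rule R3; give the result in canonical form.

Canonical form:  inv(g(n, g(a ∧ a ∧ a ∧ d, g(c, b))))
Match R3:  consume a, a;  z := a ∧ d
Every leftover argument binds to the variable; the entire application is replaced.
Result:  inv(g(n, g(a ∧ a ∧ d ∧ d ∧ g(a ∧ d, a), g(c, b))))

Answer: inv(g(n, g(a ∧ a ∧ d ∧ d ∧ g(a ∧ d, a), g(c, b))))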